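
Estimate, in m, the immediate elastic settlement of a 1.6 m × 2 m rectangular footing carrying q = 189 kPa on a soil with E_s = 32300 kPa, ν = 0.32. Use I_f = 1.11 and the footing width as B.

S_e ≈ 0.00933 m

Immediate (elastic) settlement: S_e = q·B·(1−ν²)/E_s · I_f.
S_e = 189 × 1.6 × (1 − 0.32²) / 32300 × 1.11
    = 189 × 1.6 × 0.8976 / 32300 × 1.11
    = 0.009328 m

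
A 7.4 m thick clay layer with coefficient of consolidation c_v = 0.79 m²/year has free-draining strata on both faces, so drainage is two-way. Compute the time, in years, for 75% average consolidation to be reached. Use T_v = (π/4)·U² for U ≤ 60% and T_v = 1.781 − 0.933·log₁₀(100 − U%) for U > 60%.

t ≈ 8.26 years

Drainage path length: H_d = H/2 = 3.7 m (double drainage).
U > 60%: T_v = 1.781 − 0.933·log₁₀(100 − 75) = 0.47672.
t = T_v·H_d²/c_v = 0.47672×3.7²/0.79 = 8.261 years.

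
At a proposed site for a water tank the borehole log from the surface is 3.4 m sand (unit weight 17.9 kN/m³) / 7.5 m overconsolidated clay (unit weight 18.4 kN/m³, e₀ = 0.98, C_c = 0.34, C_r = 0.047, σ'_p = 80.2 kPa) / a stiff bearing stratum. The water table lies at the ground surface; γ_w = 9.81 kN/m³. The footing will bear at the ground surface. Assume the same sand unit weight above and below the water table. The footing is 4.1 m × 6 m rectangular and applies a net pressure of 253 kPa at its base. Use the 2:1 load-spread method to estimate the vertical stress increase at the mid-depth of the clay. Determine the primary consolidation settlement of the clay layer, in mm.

S_c ≈ 156 mm

Mid-depth of clay below the ground surface: z = 3.4 + 7.5/2 = 7.15 m.
Total vertical stress at mid-clay: σ_v = 17.9×3.4 + 18.4×3.75 = 129.86 kPa.
Pore pressure: u = 9.81×(7.15 − 0) = 70.142 kPa.
Initial effective stress: σ'_0 = σ_v − u = 129.86 − 70.142 = 59.718 kPa.
Stress increase at mid-clay by the 2:1 spreading method:
Δσ = qBL/((B+z)(L+z)) = 253×4.1×6/((4.1+7.15)(6+7.15)) = 42.07 kPa
Final effective stress: σ'_f = 59.718 + 42.07 = 101.79 kPa.
σ'_f = 101.79 > σ'_p = 80.2 kPa, so the stress path crosses the preconsolidation pressure — recompression up to σ'_p, then virgin compression beyond:
S_c = H/(1+e₀)·[C_r·log₁₀(σ'_p/σ'_0) + C_c·log₁₀(σ'_f/σ'_p)]
    = 7.5/1.98 × [0.047×log₁₀(80.2/59.718) + 0.34×log₁₀(101.79/80.2)]
    = 3.7879 × [0.0060192 + 0.0352] = 0.1561 m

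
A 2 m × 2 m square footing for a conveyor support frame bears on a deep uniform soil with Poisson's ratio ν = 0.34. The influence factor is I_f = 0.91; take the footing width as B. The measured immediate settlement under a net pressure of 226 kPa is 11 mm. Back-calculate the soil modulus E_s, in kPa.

E_s ≈ 33100 kPa

S_e = q·B·(1−ν²)/E_s · I_f  ⇒  E_s = q·B·(1−ν²)·I_f / S_e.
E_s = 226 × 2 × 0.8844 × 0.91 / 0.011 = 33070 kPa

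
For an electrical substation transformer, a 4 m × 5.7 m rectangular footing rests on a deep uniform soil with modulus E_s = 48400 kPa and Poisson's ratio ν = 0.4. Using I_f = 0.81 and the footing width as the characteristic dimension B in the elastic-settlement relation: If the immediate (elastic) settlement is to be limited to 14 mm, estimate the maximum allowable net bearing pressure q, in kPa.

q ≈ 249 kPa

S_e = q·B·(1−ν²)/E_s · I_f  ⇒  q = S_e·E_s / (B·(1−ν²)·I_f).
q = 0.014 × 48400 / (4 × 0.84 × 0.81) = 249 kPa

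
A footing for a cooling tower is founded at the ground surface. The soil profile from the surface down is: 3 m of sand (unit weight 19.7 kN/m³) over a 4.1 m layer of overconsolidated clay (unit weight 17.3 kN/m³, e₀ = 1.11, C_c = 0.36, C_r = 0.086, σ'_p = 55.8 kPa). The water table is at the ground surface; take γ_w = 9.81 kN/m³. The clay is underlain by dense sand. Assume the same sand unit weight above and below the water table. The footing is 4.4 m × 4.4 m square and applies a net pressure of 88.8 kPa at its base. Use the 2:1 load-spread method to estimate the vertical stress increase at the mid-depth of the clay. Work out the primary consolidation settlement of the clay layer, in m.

Mid-depth of clay below the ground surface: z = 3 + 4.1/2 = 5.05 m.
Total vertical stress at mid-clay: σ_v = 19.7×3 + 17.3×2.05 = 94.565 kPa.
Pore pressure: u = 9.81×(5.05 − 0) = 49.541 kPa.
Initial effective stress: σ'_0 = σ_v − u = 94.565 − 49.541 = 45.024 kPa.
Stress increase at mid-clay by the 2:1 spreading method:
Δσ = qBL/((B+z)(L+z)) = 88.8×4.4×4.4/((4.4+5.05)(4.4+5.05)) = 19.251 kPa
Final effective stress: σ'_f = 45.024 + 19.251 = 64.275 kPa.
σ'_f = 64.275 > σ'_p = 55.8 kPa, so the stress path crosses the preconsolidation pressure — recompression up to σ'_p, then virgin compression beyond:
S_c = H/(1+e₀)·[C_r·log₁₀(σ'_p/σ'_0) + C_c·log₁₀(σ'_f/σ'_p)]
    = 4.1/2.11 × [0.086×log₁₀(55.8/45.024) + 0.36×log₁₀(64.275/55.8)]
    = 1.9431 × [0.0080144 + 0.022107] = 0.05853 m

S_c ≈ 0.0585 m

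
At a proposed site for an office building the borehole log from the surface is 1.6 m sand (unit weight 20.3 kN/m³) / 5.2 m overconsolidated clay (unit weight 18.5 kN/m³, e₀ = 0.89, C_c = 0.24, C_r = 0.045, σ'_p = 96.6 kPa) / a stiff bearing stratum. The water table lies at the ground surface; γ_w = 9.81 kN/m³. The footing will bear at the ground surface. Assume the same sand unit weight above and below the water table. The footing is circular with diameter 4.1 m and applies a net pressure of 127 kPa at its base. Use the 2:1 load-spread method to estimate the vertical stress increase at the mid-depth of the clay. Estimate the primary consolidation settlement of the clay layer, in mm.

S_c ≈ 31.2 mm

Mid-depth of clay below the ground surface: z = 1.6 + 5.2/2 = 4.2 m.
Total vertical stress at mid-clay: σ_v = 20.3×1.6 + 18.5×2.6 = 80.58 kPa.
Pore pressure: u = 9.81×(4.2 − 0) = 41.202 kPa.
Initial effective stress: σ'_0 = σ_v − u = 80.58 − 41.202 = 39.378 kPa.
Stress increase at mid-clay by the 2:1 spreading method:
Δσ ≈ qD²/(D+z)² = 127×4.1²/(4.1+4.2)² = 30.99 kPa
Final effective stress: σ'_f = 39.378 + 30.99 = 70.368 kPa.
σ'_f = 70.368 ≤ σ'_p = 96.6 kPa, so the clay remains overconsolidated and only the recompression index applies:
S_c = C_r·H/(1+e₀)·log₁₀(σ'_f/σ'_0) = 0.045×5.2/1.89×log₁₀(70.368/39.378)
    = 0.12381 × 0.25212 = 0.03121 m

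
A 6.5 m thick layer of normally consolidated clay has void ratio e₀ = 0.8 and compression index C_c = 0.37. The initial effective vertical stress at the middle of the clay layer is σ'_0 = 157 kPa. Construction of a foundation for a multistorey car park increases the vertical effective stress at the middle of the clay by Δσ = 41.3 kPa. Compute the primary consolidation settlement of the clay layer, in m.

S_c ≈ 0.136 m

Final effective stress: σ'_f = σ'_0 + Δσ = 157 + 41.3 = 198.3 kPa.
Normally consolidated clay, so the full stress increment lies on the virgin compression line:
S_c = C_c·H/(1+e₀)·log₁₀(σ'_f/σ'_0) = 0.37×6.5/(1+0.8)×log₁₀(198.3/157)
    = 1.3361 × 0.10142 = 0.1355 m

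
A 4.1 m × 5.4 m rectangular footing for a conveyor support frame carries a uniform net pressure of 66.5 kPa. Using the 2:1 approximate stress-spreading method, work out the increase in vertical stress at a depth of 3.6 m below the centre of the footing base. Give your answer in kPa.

By the 2:1 method the load spreads at 1 horizontal : 2 vertical, so at depth z the loaded area has grown by z in each plan dimension:
Δσ = qBL/((B+z)(L+z)) = 66.5×4.1×5.4/((4.1+3.6)(5.4+3.6)) = 21.245 kPa

Δσ_z ≈ 21.2 kPa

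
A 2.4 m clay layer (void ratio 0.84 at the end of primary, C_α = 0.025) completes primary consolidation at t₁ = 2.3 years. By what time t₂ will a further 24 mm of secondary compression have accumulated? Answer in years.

S_s = C_α·H/(1+e_p)·log₁₀(t₂/t₁) ⇒ log₁₀(t₂/t₁) = S_s·(1+e_p)/(C_α·H).
log₁₀(t₂/t₁) = 0.024 × (1+0.84) / (0.025×2.4) = 0.736
t₂ = t₁ × 10^0.736 = 2.3 × 5.445 = 12.52 years

t₂ ≈ 12.5 years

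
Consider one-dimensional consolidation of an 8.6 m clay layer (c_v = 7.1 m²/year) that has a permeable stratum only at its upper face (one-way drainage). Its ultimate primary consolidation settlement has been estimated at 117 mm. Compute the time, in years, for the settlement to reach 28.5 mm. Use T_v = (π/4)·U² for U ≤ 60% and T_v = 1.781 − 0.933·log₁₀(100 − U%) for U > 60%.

Drainage path length: H_d = H = 8.6 m (single drainage).
U = S(t)/S_ult = 28.5/117 = 0.2436.
U ≤ 60%: T_v = (π/4)·U² = (π/4)×0.24359² = 0.046602.
t = T_v·H_d²/c_v = 0.046602×8.6²/7.1 = 0.4854 years.

t ≈ 0.485 years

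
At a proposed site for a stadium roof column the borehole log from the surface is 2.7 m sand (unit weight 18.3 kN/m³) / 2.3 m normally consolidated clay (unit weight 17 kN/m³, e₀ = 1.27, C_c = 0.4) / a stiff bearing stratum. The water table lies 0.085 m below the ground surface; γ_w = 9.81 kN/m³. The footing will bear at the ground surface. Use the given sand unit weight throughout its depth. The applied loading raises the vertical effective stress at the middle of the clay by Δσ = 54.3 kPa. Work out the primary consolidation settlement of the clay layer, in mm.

S_c ≈ 175 mm

Mid-depth of clay below the ground surface: z = 2.7 + 2.3/2 = 3.85 m.
Total vertical stress at mid-clay: σ_v = 18.3×2.7 + 17×1.15 = 68.96 kPa.
Pore pressure: u = 9.81×(3.85 − 0.085) = 36.935 kPa.
Initial effective stress: σ'_0 = σ_v − u = 68.96 − 36.935 = 32.025 kPa.
Final effective stress: σ'_f = σ'_0 + Δσ = 32.025 + 54.3 = 86.325 kPa.
Normally consolidated clay, so the full stress increment lies on the virgin compression line:
S_c = C_c·H/(1+e₀)·log₁₀(σ'_f/σ'_0) = 0.4×2.3/(1+1.27)×log₁₀(86.325/32.025)
    = 0.40529 × 0.43065 = 0.1745 m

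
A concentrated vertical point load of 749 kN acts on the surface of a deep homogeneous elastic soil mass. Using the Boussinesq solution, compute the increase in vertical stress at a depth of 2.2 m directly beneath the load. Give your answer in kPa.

Boussinesq vertical stress below a point load on an elastic half-space:
Δσ_z = 3P/(2πz²) · [1 + (r/z)²]^(−5/2)
r/z = 0/2.2 = 0; [1+(r/z)²]^(−5/2) = 1.
Δσ_z = 3×749/(2π×2.2²) × 1 = 73.889 × 1 = 73.89 kPa

Δσ_z ≈ 73.9 kPa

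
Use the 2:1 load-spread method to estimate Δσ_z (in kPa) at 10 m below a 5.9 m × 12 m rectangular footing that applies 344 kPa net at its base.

By the 2:1 method the load spreads at 1 horizontal : 2 vertical, so at depth z the loaded area has grown by z in each plan dimension:
Δσ = qBL/((B+z)(L+z)) = 344×5.9×12/((5.9+10)(12+10)) = 69.626 kPa

Δσ_z ≈ 69.6 kPa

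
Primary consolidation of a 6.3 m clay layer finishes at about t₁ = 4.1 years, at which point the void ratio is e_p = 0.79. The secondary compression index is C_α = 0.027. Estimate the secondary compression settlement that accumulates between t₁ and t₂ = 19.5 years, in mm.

S_s ≈ 64.4 mm

Secondary compression: S_s = C_α·H/(1+e_p)·log₁₀(t₂/t₁)
S_s = 0.027×6.3/(1+0.79)×log₁₀(19.5/4.1)
    = 0.09503 × 0.6773 = 0.06436 m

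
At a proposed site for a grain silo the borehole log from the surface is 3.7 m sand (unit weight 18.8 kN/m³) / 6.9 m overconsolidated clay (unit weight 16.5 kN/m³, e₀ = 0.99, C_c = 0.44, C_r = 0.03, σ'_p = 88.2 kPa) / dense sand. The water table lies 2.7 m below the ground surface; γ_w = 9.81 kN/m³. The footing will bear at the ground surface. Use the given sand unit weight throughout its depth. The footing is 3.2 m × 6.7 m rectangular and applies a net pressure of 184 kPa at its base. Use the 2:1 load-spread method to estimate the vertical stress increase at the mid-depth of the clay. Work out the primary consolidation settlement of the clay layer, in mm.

Mid-depth of clay below the ground surface: z = 3.7 + 6.9/2 = 7.15 m.
Total vertical stress at mid-clay: σ_v = 18.8×3.7 + 16.5×3.45 = 126.49 kPa.
Pore pressure: u = 9.81×(7.15 − 2.7) = 43.655 kPa.
Initial effective stress: σ'_0 = σ_v − u = 126.49 − 43.655 = 82.835 kPa.
Stress increase at mid-clay by the 2:1 spreading method:
Δσ = qBL/((B+z)(L+z)) = 184×3.2×6.7/((3.2+7.15)(6.7+7.15)) = 27.52 kPa
Final effective stress: σ'_f = 82.835 + 27.52 = 110.35 kPa.
σ'_f = 110.35 > σ'_p = 88.2 kPa, so the stress path crosses the preconsolidation pressure — recompression up to σ'_p, then virgin compression beyond:
S_c = H/(1+e₀)·[C_r·log₁₀(σ'_p/σ'_0) + C_c·log₁₀(σ'_f/σ'_p)]
    = 6.9/1.99 × [0.03×log₁₀(88.2/82.835) + 0.44×log₁₀(110.35/88.2)]
    = 3.4673 × [0.00081764 + 0.042814] = 0.1513 m

S_c ≈ 151 mm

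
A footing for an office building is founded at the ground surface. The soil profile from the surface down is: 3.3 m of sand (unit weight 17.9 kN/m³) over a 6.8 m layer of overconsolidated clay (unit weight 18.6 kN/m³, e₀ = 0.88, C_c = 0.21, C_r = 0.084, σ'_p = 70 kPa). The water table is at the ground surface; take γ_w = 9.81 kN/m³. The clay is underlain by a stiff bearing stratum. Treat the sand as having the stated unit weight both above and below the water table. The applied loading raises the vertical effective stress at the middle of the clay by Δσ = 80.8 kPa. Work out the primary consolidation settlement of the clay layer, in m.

S_c ≈ 0.25 m

Mid-depth of clay below the ground surface: z = 3.3 + 6.8/2 = 6.7 m.
Total vertical stress at mid-clay: σ_v = 17.9×3.3 + 18.6×3.4 = 122.31 kPa.
Pore pressure: u = 9.81×(6.7 − 0) = 65.727 kPa.
Initial effective stress: σ'_0 = σ_v − u = 122.31 − 65.727 = 56.583 kPa.
Final effective stress: σ'_f = 56.583 + 80.8 = 137.38 kPa.
σ'_f = 137.38 > σ'_p = 70 kPa, so the stress path crosses the preconsolidation pressure — recompression up to σ'_p, then virgin compression beyond:
S_c = H/(1+e₀)·[C_r·log₁₀(σ'_p/σ'_0) + C_c·log₁₀(σ'_f/σ'_p)]
    = 6.8/1.88 × [0.084×log₁₀(70/56.583) + 0.21×log₁₀(137.38/70)]
    = 3.617 × [0.0077626 + 0.061493] = 0.2505 m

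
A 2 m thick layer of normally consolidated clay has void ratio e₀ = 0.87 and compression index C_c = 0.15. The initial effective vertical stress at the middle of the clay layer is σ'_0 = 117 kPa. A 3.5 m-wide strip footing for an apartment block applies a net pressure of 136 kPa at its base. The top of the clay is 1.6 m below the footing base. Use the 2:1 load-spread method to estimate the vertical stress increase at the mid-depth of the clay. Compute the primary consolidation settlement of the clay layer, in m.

Mid-depth of clay below the footing base: z = 1.6 + 2/2 = 2.6 m.
Stress increase at mid-clay by the 2:1 spreading method:
Δσ = qB/(B+z) = 136×3.5/(3.5+2.6) = 78.033 kPa
Final effective stress: σ'_f = σ'_0 + Δσ = 117 + 78.033 = 195.03 kPa.
Normally consolidated clay, so the full stress increment lies on the virgin compression line:
S_c = C_c·H/(1+e₀)·log₁₀(σ'_f/σ'_0) = 0.15×2/(1+0.87)×log₁₀(195.03/117)
    = 0.16043 × 0.22192 = 0.0356 m

S_c ≈ 0.0356 m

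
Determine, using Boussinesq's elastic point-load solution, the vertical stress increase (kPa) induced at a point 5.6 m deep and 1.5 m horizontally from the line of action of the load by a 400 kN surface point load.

Boussinesq vertical stress below a point load on an elastic half-space:
Δσ_z = 3P/(2πz²) · [1 + (r/z)²]^(−5/2)
r/z = 1.5/5.6 = 0.26786; [1+(r/z)²]^(−5/2) = 0.84095.
Δσ_z = 3×400/(2π×5.6²) × 0.84095 = 6.0901 × 0.84095 = 5.121 kPa

Δσ_z ≈ 5.12 kPa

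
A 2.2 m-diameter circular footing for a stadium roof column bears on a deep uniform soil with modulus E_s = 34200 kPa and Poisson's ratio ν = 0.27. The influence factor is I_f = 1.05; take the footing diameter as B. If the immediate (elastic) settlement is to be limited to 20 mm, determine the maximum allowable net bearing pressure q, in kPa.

S_e = q·B·(1−ν²)/E_s · I_f  ⇒  q = S_e·E_s / (B·(1−ν²)·I_f).
q = 0.02 × 34200 / (2.2 × 0.9271 × 1.05) = 319.4 kPa

q ≈ 319 kPa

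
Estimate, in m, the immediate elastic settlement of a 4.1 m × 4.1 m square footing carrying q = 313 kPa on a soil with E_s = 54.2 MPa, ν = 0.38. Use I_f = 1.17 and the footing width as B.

Immediate (elastic) settlement: S_e = q·B·(1−ν²)/E_s · I_f.
E_s = 54.2 MPa = 54200 kPa.
S_e = 313 × 4.1 × (1 − 0.38²) / 54200 × 1.17
    = 313 × 4.1 × 0.8556 / 54200 × 1.17
    = 0.0237 m

S_e ≈ 0.0237 m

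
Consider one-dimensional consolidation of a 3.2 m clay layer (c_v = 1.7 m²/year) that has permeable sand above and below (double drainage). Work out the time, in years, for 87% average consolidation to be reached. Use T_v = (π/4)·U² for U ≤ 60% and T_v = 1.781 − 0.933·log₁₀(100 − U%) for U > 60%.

Drainage path length: H_d = H/2 = 1.6 m (double drainage).
U > 60%: T_v = 1.781 − 0.933·log₁₀(100 − 87) = 0.74169.
t = T_v·H_d²/c_v = 0.74169×1.6²/1.7 = 1.117 years.

t ≈ 1.12 years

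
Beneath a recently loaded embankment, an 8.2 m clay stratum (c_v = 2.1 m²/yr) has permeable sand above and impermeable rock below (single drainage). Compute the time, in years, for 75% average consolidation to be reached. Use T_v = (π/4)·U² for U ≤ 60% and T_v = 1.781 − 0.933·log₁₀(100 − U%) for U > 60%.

Drainage path length: H_d = H = 8.2 m (single drainage).
U > 60%: T_v = 1.781 − 0.933·log₁₀(100 − 75) = 0.47672.
t = T_v·H_d²/c_v = 0.47672×8.2²/2.1 = 15.26 years.

t ≈ 15.3 years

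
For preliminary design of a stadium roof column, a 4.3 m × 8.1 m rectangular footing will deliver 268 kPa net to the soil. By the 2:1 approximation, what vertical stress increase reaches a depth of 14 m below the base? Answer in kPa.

By the 2:1 method the load spreads at 1 horizontal : 2 vertical, so at depth z the loaded area has grown by z in each plan dimension:
Δσ = qBL/((B+z)(L+z)) = 268×4.3×8.1/((4.3+14)(8.1+14)) = 23.08 kPa

Δσ_z ≈ 23.1 kPa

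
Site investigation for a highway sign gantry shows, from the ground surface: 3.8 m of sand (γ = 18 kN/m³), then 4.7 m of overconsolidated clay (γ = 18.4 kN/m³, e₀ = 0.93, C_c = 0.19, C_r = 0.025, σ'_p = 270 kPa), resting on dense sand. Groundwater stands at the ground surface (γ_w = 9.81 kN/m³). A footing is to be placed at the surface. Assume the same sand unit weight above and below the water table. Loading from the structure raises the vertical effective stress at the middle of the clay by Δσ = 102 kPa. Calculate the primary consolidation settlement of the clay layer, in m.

S_c ≈ 0.0289 m

Mid-depth of clay below the ground surface: z = 3.8 + 4.7/2 = 6.15 m.
Total vertical stress at mid-clay: σ_v = 18×3.8 + 18.4×2.35 = 111.64 kPa.
Pore pressure: u = 9.81×(6.15 − 0) = 60.332 kPa.
Initial effective stress: σ'_0 = σ_v − u = 111.64 − 60.332 = 51.308 kPa.
Final effective stress: σ'_f = 51.308 + 102 = 153.31 kPa.
σ'_f = 153.31 ≤ σ'_p = 270 kPa, so the clay remains overconsolidated and only the recompression index applies:
S_c = C_r·H/(1+e₀)·log₁₀(σ'_f/σ'_0) = 0.025×4.7/1.93×log₁₀(153.31/51.308)
    = 0.06088 × 0.47539 = 0.02894 m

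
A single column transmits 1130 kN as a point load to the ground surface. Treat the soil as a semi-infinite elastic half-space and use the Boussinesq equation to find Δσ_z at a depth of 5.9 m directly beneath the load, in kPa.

Δσ_z ≈ 15.5 kPa

Boussinesq vertical stress below a point load on an elastic half-space:
Δσ_z = 3P/(2πz²) · [1 + (r/z)²]^(−5/2)
r/z = 0/5.9 = 0; [1+(r/z)²]^(−5/2) = 1.
Δσ_z = 3×1130/(2π×5.9²) × 1 = 15.499 × 1 = 15.5 kPa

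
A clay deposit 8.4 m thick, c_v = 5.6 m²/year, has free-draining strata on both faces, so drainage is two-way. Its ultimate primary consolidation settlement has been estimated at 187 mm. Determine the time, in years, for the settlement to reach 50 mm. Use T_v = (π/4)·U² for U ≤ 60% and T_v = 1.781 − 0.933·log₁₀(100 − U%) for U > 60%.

Drainage path length: H_d = H/2 = 4.2 m (double drainage).
U = S(t)/S_ult = 50/187 = 0.2674.
U ≤ 60%: T_v = (π/4)·U² = (π/4)×0.26738² = 0.05615.
t = T_v·H_d²/c_v = 0.05615×4.2²/5.6 = 0.1769 years.

t ≈ 0.177 years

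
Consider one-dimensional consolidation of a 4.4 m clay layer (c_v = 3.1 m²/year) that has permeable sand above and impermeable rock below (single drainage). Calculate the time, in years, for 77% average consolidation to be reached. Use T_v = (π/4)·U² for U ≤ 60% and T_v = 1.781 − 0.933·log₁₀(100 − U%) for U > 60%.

Drainage path length: H_d = H = 4.4 m (single drainage).
U > 60%: T_v = 1.781 − 0.933·log₁₀(100 − 77) = 0.51051.
t = T_v·H_d²/c_v = 0.51051×4.4²/3.1 = 3.188 years.

t ≈ 3.19 years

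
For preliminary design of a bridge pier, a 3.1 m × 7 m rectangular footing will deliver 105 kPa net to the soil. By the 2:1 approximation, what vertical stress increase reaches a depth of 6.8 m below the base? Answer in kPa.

Δσ_z ≈ 16.7 kPa

By the 2:1 method the load spreads at 1 horizontal : 2 vertical, so at depth z the loaded area has grown by z in each plan dimension:
Δσ = qBL/((B+z)(L+z)) = 105×3.1×7/((3.1+6.8)(7+6.8)) = 16.678 kPa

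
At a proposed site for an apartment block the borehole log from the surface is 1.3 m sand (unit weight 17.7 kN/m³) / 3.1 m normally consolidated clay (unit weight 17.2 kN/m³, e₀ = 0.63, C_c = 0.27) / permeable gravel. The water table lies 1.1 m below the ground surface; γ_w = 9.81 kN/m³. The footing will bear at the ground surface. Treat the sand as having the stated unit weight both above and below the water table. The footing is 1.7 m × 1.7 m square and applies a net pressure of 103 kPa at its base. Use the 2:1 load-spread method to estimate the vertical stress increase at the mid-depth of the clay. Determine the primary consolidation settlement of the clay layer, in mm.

S_c ≈ 81.7 mm

Mid-depth of clay below the ground surface: z = 1.3 + 3.1/2 = 2.85 m.
Total vertical stress at mid-clay: σ_v = 17.7×1.3 + 17.2×1.55 = 49.67 kPa.
Pore pressure: u = 9.81×(2.85 − 1.1) = 17.168 kPa.
Initial effective stress: σ'_0 = σ_v − u = 49.67 − 17.168 = 32.502 kPa.
Stress increase at mid-clay by the 2:1 spreading method:
Δσ = qBL/((B+z)(L+z)) = 103×1.7×1.7/((1.7+2.85)(1.7+2.85)) = 14.378 kPa
Final effective stress: σ'_f = σ'_0 + Δσ = 32.502 + 14.378 = 46.88 kPa.
Normally consolidated clay, so the full stress increment lies on the virgin compression line:
S_c = C_c·H/(1+e₀)·log₁₀(σ'_f/σ'_0) = 0.27×3.1/(1+0.63)×log₁₀(46.88/32.502)
    = 0.5135 × 0.15908 = 0.08169 m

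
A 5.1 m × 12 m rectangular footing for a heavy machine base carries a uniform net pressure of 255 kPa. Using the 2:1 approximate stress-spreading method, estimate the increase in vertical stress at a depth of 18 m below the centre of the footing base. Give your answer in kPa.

Δσ_z ≈ 22.5 kPa

By the 2:1 method the load spreads at 1 horizontal : 2 vertical, so at depth z the loaded area has grown by z in each plan dimension:
Δσ = qBL/((B+z)(L+z)) = 255×5.1×12/((5.1+18)(12+18)) = 22.519 kPa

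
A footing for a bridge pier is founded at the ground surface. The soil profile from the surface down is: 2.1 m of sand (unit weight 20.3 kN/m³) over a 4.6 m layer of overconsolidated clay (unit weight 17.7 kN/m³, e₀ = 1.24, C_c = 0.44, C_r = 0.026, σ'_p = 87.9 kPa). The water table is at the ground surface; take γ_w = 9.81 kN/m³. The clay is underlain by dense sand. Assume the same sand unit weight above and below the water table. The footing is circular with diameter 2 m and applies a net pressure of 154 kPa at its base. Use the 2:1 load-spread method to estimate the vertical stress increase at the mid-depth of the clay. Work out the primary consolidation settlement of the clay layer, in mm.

Mid-depth of clay below the ground surface: z = 2.1 + 4.6/2 = 4.4 m.
Total vertical stress at mid-clay: σ_v = 20.3×2.1 + 17.7×2.3 = 83.34 kPa.
Pore pressure: u = 9.81×(4.4 − 0) = 43.164 kPa.
Initial effective stress: σ'_0 = σ_v − u = 83.34 − 43.164 = 40.176 kPa.
Stress increase at mid-clay by the 2:1 spreading method:
Δσ ≈ qD²/(D+z)² = 154×2²/(2+4.4)² = 15.039 kPa
Final effective stress: σ'_f = 40.176 + 15.039 = 55.215 kPa.
σ'_f = 55.215 ≤ σ'_p = 87.9 kPa, so the clay remains overconsolidated and only the recompression index applies:
S_c = C_r·H/(1+e₀)·log₁₀(σ'_f/σ'_0) = 0.026×4.6/2.24×log₁₀(55.215/40.176)
    = 0.053394 × 0.13809 = 0.007373 m

S_c ≈ 7.37 mm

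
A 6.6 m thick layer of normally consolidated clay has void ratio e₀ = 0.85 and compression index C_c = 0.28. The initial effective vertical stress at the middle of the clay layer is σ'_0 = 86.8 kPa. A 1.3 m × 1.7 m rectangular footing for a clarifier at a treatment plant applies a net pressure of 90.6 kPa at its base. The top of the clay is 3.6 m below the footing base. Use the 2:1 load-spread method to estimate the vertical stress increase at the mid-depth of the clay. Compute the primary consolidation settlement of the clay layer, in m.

Mid-depth of clay below the footing base: z = 3.6 + 6.6/2 = 6.9 m.
Stress increase at mid-clay by the 2:1 spreading method:
Δσ = qBL/((B+z)(L+z)) = 90.6×1.3×1.7/((1.3+6.9)(1.7+6.9)) = 2.8393 kPa
Final effective stress: σ'_f = σ'_0 + Δσ = 86.8 + 2.8393 = 89.639 kPa.
Normally consolidated clay, so the full stress increment lies on the virgin compression line:
S_c = C_c·H/(1+e₀)·log₁₀(σ'_f/σ'_0) = 0.28×6.6/(1+0.85)×log₁₀(89.639/86.8)
    = 0.99892 × 0.013977 = 0.01396 m

S_c ≈ 0.014 m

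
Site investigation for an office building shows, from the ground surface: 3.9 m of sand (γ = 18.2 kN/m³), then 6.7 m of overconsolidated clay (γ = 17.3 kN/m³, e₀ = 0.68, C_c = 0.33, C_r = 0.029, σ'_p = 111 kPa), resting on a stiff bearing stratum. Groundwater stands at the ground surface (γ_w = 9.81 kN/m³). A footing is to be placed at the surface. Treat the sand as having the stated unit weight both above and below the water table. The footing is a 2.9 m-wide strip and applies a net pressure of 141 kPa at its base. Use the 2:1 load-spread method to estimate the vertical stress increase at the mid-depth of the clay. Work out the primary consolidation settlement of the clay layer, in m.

Mid-depth of clay below the ground surface: z = 3.9 + 6.7/2 = 7.25 m.
Total vertical stress at mid-clay: σ_v = 18.2×3.9 + 17.3×3.35 = 128.94 kPa.
Pore pressure: u = 9.81×(7.25 − 0) = 71.123 kPa.
Initial effective stress: σ'_0 = σ_v − u = 128.94 − 71.123 = 57.817 kPa.
Stress increase at mid-clay by the 2:1 spreading method:
Δσ = qB/(B+z) = 141×2.9/(2.9+7.25) = 40.286 kPa
Final effective stress: σ'_f = 57.817 + 40.286 = 98.103 kPa.
σ'_f = 98.103 ≤ σ'_p = 111 kPa, so the clay remains overconsolidated and only the recompression index applies:
S_c = C_r·H/(1+e₀)·log₁₀(σ'_f/σ'_0) = 0.029×6.7/1.68×log₁₀(98.103/57.817)
    = 0.11565 × 0.22963 = 0.02656 m

S_c ≈ 0.0266 m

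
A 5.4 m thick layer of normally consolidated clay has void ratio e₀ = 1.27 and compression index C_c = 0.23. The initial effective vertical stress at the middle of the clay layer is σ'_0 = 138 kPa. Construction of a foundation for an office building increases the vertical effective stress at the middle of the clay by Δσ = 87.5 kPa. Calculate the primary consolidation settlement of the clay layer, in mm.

Final effective stress: σ'_f = σ'_0 + Δσ = 138 + 87.5 = 225.5 kPa.
Normally consolidated clay, so the full stress increment lies on the virgin compression line:
S_c = C_c·H/(1+e₀)·log₁₀(σ'_f/σ'_0) = 0.23×5.4/(1+1.27)×log₁₀(225.5/138)
    = 0.54714 × 0.21327 = 0.1167 m

S_c ≈ 117 mm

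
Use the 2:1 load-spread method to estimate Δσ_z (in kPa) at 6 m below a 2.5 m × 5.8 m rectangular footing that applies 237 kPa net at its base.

Δσ_z ≈ 34.3 kPa

By the 2:1 method the load spreads at 1 horizontal : 2 vertical, so at depth z the loaded area has grown by z in each plan dimension:
Δσ = qBL/((B+z)(L+z)) = 237×2.5×5.8/((2.5+6)(5.8+6)) = 34.262 kPa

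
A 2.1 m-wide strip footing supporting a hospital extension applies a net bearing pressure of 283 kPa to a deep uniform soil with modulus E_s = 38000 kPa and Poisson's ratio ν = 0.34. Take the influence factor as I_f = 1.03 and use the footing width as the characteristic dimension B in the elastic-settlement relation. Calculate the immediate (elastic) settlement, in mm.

Immediate (elastic) settlement: S_e = q·B·(1−ν²)/E_s · I_f.
S_e = 283 × 2.1 × (1 − 0.34²) / 38000 × 1.03
    = 283 × 2.1 × 0.8844 / 38000 × 1.03
    = 0.01425 m = 14.25 mm

S_e ≈ 14.2 mm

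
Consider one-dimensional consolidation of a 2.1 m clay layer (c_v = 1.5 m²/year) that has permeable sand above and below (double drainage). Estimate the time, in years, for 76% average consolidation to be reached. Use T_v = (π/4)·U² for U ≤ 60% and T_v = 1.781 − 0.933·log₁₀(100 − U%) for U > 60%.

Drainage path length: H_d = H/2 = 1.05 m (double drainage).
U > 60%: T_v = 1.781 − 0.933·log₁₀(100 − 76) = 0.49326.
t = T_v·H_d²/c_v = 0.49326×1.05²/1.5 = 0.3625 years.

t ≈ 0.363 years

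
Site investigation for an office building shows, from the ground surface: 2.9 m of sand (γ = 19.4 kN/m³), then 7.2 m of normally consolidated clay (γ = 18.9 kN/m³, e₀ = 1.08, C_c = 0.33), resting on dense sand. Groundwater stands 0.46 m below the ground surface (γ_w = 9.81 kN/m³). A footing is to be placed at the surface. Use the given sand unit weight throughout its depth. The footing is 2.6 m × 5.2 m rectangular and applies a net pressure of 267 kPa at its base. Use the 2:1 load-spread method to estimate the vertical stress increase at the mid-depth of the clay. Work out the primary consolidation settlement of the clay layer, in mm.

S_c ≈ 208 mm

Mid-depth of clay below the ground surface: z = 2.9 + 7.2/2 = 6.5 m.
Total vertical stress at mid-clay: σ_v = 19.4×2.9 + 18.9×3.6 = 124.3 kPa.
Pore pressure: u = 9.81×(6.5 − 0.46) = 59.252 kPa.
Initial effective stress: σ'_0 = σ_v − u = 124.3 − 59.252 = 65.048 kPa.
Stress increase at mid-clay by the 2:1 spreading method:
Δσ = qBL/((B+z)(L+z)) = 267×2.6×5.2/((2.6+6.5)(5.2+6.5)) = 33.905 kPa
Final effective stress: σ'_f = σ'_0 + Δσ = 65.048 + 33.905 = 98.953 kPa.
Normally consolidated clay, so the full stress increment lies on the virgin compression line:
S_c = C_c·H/(1+e₀)·log₁₀(σ'_f/σ'_0) = 0.33×7.2/(1+1.08)×log₁₀(98.953/65.048)
    = 1.1423 × 0.1822 = 0.2081 m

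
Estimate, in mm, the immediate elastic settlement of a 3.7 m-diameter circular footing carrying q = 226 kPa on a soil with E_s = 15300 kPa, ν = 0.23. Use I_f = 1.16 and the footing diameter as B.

Immediate (elastic) settlement: S_e = q·B·(1−ν²)/E_s · I_f.
S_e = 226 × 3.7 × (1 − 0.23²) / 15300 × 1.16
    = 226 × 3.7 × 0.9471 / 15300 × 1.16
    = 0.06004 m = 60.04 mm

S_e ≈ 60 mm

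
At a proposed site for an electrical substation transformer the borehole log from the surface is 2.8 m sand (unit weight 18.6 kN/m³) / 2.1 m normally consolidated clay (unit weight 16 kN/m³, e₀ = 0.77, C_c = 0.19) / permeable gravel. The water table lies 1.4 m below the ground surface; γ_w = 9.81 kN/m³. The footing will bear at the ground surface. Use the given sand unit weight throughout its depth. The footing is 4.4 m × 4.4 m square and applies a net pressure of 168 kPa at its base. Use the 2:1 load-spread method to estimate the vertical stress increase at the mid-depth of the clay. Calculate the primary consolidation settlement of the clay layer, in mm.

S_c ≈ 71 mm

Mid-depth of clay below the ground surface: z = 2.8 + 2.1/2 = 3.85 m.
Total vertical stress at mid-clay: σ_v = 18.6×2.8 + 16×1.05 = 68.88 kPa.
Pore pressure: u = 9.81×(3.85 − 1.4) = 24.035 kPa.
Initial effective stress: σ'_0 = σ_v − u = 68.88 − 24.035 = 44.845 kPa.
Stress increase at mid-clay by the 2:1 spreading method:
Δσ = qBL/((B+z)(L+z)) = 168×4.4×4.4/((4.4+3.85)(4.4+3.85)) = 47.787 kPa
Final effective stress: σ'_f = σ'_0 + Δσ = 44.845 + 47.787 = 92.632 kPa.
Normally consolidated clay, so the full stress increment lies on the virgin compression line:
S_c = C_c·H/(1+e₀)·log₁₀(σ'_f/σ'_0) = 0.19×2.1/(1+0.77)×log₁₀(92.632/44.845)
    = 0.22542 × 0.31505 = 0.07102 m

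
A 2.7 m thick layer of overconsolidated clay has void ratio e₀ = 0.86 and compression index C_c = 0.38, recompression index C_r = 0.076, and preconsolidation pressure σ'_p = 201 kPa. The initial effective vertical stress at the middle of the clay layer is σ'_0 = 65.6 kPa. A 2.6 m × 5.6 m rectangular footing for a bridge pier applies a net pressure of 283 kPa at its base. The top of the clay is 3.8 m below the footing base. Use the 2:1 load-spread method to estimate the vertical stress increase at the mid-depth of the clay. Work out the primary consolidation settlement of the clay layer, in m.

Mid-depth of clay below the footing base: z = 3.8 + 2.7/2 = 5.15 m.
Stress increase at mid-clay by the 2:1 spreading method:
Δσ = qBL/((B+z)(L+z)) = 283×2.6×5.6/((2.6+5.15)(5.6+5.15)) = 49.458 kPa
Final effective stress: σ'_f = 65.6 + 49.458 = 115.06 kPa.
σ'_f = 115.06 ≤ σ'_p = 201 kPa, so the clay remains overconsolidated and only the recompression index applies:
S_c = C_r·H/(1+e₀)·log₁₀(σ'_f/σ'_0) = 0.076×2.7/1.86×log₁₀(115.06/65.6)
    = 0.11032 × 0.24402 = 0.02692 m

S_c ≈ 0.0269 m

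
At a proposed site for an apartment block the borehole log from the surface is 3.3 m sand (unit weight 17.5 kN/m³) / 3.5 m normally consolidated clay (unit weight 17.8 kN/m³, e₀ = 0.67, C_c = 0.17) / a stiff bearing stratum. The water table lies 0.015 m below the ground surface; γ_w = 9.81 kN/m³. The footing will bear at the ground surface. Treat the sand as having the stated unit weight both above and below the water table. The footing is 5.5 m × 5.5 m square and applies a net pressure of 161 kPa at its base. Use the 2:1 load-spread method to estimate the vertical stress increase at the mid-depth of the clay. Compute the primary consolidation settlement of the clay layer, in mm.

S_c ≈ 115 mm

Mid-depth of clay below the ground surface: z = 3.3 + 3.5/2 = 5.05 m.
Total vertical stress at mid-clay: σ_v = 17.5×3.3 + 17.8×1.75 = 88.9 kPa.
Pore pressure: u = 9.81×(5.05 − 0.015) = 49.393 kPa.
Initial effective stress: σ'_0 = σ_v − u = 88.9 − 49.393 = 39.507 kPa.
Stress increase at mid-clay by the 2:1 spreading method:
Δσ = qBL/((B+z)(L+z)) = 161×5.5×5.5/((5.5+5.05)(5.5+5.05)) = 43.757 kPa
Final effective stress: σ'_f = σ'_0 + Δσ = 39.507 + 43.757 = 83.264 kPa.
Normally consolidated clay, so the full stress increment lies on the virgin compression line:
S_c = C_c·H/(1+e₀)·log₁₀(σ'_f/σ'_0) = 0.17×3.5/(1+0.67)×log₁₀(83.264/39.507)
    = 0.35629 × 0.32378 = 0.1154 m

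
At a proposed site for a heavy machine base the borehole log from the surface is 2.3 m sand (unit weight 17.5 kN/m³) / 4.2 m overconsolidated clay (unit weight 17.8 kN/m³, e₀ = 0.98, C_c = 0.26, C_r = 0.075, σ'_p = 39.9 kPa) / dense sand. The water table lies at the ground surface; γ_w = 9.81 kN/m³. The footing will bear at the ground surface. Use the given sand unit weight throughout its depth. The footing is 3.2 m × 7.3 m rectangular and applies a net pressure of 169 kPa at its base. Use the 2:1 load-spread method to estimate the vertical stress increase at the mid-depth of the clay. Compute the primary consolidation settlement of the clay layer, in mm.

Mid-depth of clay below the ground surface: z = 2.3 + 4.2/2 = 4.4 m.
Total vertical stress at mid-clay: σ_v = 17.5×2.3 + 17.8×2.1 = 77.63 kPa.
Pore pressure: u = 9.81×(4.4 − 0) = 43.164 kPa.
Initial effective stress: σ'_0 = σ_v − u = 77.63 − 43.164 = 34.466 kPa.
Stress increase at mid-clay by the 2:1 spreading method:
Δσ = qBL/((B+z)(L+z)) = 169×3.2×7.3/((3.2+4.4)(7.3+4.4)) = 44.398 kPa
Final effective stress: σ'_f = 34.466 + 44.398 = 78.864 kPa.
σ'_f = 78.864 > σ'_p = 39.9 kPa, so the stress path crosses the preconsolidation pressure — recompression up to σ'_p, then virgin compression beyond:
S_c = H/(1+e₀)·[C_r·log₁₀(σ'_p/σ'_0) + C_c·log₁₀(σ'_f/σ'_p)]
    = 4.2/1.98 × [0.075×log₁₀(39.9/34.466) + 0.26×log₁₀(78.864/39.9)]
    = 2.1212 × [0.0047687 + 0.076936] = 0.1733 m

S_c ≈ 173 mm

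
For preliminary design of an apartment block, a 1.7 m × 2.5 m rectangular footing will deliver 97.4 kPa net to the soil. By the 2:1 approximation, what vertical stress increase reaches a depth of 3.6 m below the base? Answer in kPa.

Δσ_z ≈ 12.8 kPa

By the 2:1 method the load spreads at 1 horizontal : 2 vertical, so at depth z the loaded area has grown by z in each plan dimension:
Δσ = qBL/((B+z)(L+z)) = 97.4×1.7×2.5/((1.7+3.6)(2.5+3.6)) = 12.804 kPa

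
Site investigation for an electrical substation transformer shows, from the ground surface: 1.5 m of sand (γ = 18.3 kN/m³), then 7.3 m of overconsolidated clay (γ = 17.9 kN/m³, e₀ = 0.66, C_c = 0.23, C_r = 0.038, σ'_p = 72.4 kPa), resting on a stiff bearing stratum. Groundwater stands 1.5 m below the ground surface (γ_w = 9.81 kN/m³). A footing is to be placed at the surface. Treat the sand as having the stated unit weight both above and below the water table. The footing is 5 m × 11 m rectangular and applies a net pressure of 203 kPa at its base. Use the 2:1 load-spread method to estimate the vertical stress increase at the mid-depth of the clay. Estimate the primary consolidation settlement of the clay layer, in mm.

Mid-depth of clay below the ground surface: z = 1.5 + 7.3/2 = 5.15 m.
Total vertical stress at mid-clay: σ_v = 18.3×1.5 + 17.9×3.65 = 92.785 kPa.
Pore pressure: u = 9.81×(5.15 − 1.5) = 35.806 kPa.
Initial effective stress: σ'_0 = σ_v − u = 92.785 − 35.806 = 56.979 kPa.
Stress increase at mid-clay by the 2:1 spreading method:
Δσ = qBL/((B+z)(L+z)) = 203×5×11/((5+5.15)(11+5.15)) = 68.111 kPa
Final effective stress: σ'_f = 56.979 + 68.111 = 125.09 kPa.
σ'_f = 125.09 > σ'_p = 72.4 kPa, so the stress path crosses the preconsolidation pressure — recompression up to σ'_p, then virgin compression beyond:
S_c = H/(1+e₀)·[C_r·log₁₀(σ'_p/σ'_0) + C_c·log₁₀(σ'_f/σ'_p)]
    = 7.3/1.66 × [0.038×log₁₀(72.4/56.979) + 0.23×log₁₀(125.09/72.4)]
    = 4.3976 × [0.0039529 + 0.054621] = 0.2576 m

S_c ≈ 258 mm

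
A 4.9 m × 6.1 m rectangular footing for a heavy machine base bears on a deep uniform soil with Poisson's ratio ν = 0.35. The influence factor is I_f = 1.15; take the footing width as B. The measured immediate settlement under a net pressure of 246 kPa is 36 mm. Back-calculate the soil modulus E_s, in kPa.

S_e = q·B·(1−ν²)/E_s · I_f  ⇒  E_s = q·B·(1−ν²)·I_f / S_e.
E_s = 246 × 4.9 × 0.8775 × 1.15 / 0.036 = 33790 kPa

E_s ≈ 33800 kPa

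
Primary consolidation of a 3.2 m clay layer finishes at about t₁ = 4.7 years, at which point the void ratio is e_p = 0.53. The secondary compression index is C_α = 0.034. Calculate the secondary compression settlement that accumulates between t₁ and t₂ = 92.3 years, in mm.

S_s ≈ 92 mm

Secondary compression: S_s = C_α·H/(1+e_p)·log₁₀(t₂/t₁)
S_s = 0.034×3.2/(1+0.53)×log₁₀(92.3/4.7)
    = 0.07111 × 1.293 = 0.09195 m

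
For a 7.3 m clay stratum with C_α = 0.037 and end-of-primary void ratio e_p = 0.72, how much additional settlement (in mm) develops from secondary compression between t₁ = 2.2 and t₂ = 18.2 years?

S_s ≈ 144 mm

Secondary compression: S_s = C_α·H/(1+e_p)·log₁₀(t₂/t₁)
S_s = 0.037×7.3/(1+0.72)×log₁₀(18.2/2.2)
    = 0.157 × 0.9176 = 0.1441 m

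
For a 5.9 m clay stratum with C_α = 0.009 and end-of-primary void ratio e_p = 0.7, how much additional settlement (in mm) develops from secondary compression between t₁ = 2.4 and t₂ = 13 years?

S_s ≈ 22.9 mm

Secondary compression: S_s = C_α·H/(1+e_p)·log₁₀(t₂/t₁)
S_s = 0.009×5.9/(1+0.7)×log₁₀(13/2.4)
    = 0.03124 × 0.7337 = 0.02292 m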